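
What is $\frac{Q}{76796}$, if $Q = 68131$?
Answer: $\frac{68131}{76796} \approx 0.88717$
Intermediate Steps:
$\frac{Q}{76796} = \frac{68131}{76796}$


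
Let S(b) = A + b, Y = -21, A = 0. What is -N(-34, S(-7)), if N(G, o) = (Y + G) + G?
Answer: 89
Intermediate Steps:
S(b) = b (S(b) = 0 + b = b)
N(G, o) = -21 + 2*G (N(G, o) = (-21 + G) + G = -21 + 2*G)
-N(-34, S(-7)) = -(-21 + 2*(-34)) = -(-21 - 68) = -1*(-89) = 89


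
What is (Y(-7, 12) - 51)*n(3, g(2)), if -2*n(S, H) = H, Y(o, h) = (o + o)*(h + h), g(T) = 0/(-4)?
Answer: 0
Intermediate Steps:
g(T) = 0 (g(T) = 0*(-¼) = 0)
Y(o, h) = 4*h*o (Y(o, h) = (2*o)*(2*h) = 4*h*o)
n(S, H) = -H/2
(Y(-7, 12) - 51)*n(3, g(2)) = (4*12*(-7) - 51)*(-½*0) = (-336 - 51)*0 = -387*0 = 0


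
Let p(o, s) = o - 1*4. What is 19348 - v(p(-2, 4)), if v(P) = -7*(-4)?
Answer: 19320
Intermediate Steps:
p(o, s) = -4 + o (p(o, s) = o - 4 = -4 + o)
v(P) = 28
19348 - v(p(-2, 4)) = 19348 - 1*28 = 19348 - 28 = 19320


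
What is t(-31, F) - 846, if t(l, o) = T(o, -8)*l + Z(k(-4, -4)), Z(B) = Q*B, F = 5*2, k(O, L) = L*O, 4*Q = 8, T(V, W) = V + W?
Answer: -876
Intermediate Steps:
Q = 2 (Q = (¼)*8 = 2)
F = 10
Z(B) = 2*B
t(l, o) = 32 + l*(-8 + o) (t(l, o) = (o - 8)*l + 2*(-4*(-4)) = (-8 + o)*l + 2*16 = l*(-8 + o) + 32 = 32 + l*(-8 + o))
t(-31, F) - 846 = (32 - 31*(-8 + 10)) - 846 = (32 - 31*2) - 846 = (32 - 62) - 846 = -30 - 846 = -876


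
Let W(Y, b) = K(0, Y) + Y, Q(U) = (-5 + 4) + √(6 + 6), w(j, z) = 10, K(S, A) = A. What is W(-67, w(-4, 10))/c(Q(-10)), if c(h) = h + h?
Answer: -67/11 - 134*√3/11 ≈ -27.190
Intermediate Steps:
Q(U) = -1 + 2*√3 (Q(U) = -1 + √12 = -1 + 2*√3)
W(Y, b) = 2*Y (W(Y, b) = Y + Y = 2*Y)
c(h) = 2*h
W(-67, w(-4, 10))/c(Q(-10)) = (2*(-67))/((2*(-1 + 2*√3))) = -134/(-2 + 4*√3)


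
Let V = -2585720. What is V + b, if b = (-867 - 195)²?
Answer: -1457876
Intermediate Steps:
b = 1127844 (b = (-1062)² = 1127844)
V + b = -2585720 + 1127844 = -1457876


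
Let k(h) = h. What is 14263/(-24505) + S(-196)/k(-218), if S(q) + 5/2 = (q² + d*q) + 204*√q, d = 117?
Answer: -764966983/10684180 - 1428*I/109 ≈ -71.598 - 13.101*I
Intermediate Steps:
S(q) = -5/2 + q² + 117*q + 204*√q (S(q) = -5/2 + ((q² + 117*q) + 204*√q) = -5/2 + (q² + 117*q + 204*√q) = -5/2 + q² + 117*q + 204*√q)
14263/(-24505) + S(-196)/k(-218) = 14263/(-24505) + (-5/2 + (-196)² + 117*(-196) + 204*√(-196))/(-218) = 14263*(-1/24505) + (-5/2 + 38416 - 22932 + 204*(14*I))*(-1/218) = -14263/24505 + (-5/2 + 38416 - 22932 + 2856*I)*(-1/218) = -14263/24505 + (30963/2 + 2856*I)*(-1/218) = -14263/24505 + (-30963/436 - 1428*I/109) = -764966983/10684180 - 1428*I/109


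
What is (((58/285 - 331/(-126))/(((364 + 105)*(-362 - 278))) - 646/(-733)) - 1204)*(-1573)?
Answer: 4984115997992803529/2633606841600 ≈ 1.8925e+6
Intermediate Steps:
(((58/285 - 331/(-126))/(((364 + 105)*(-362 - 278))) - 646/(-733)) - 1204)*(-1573) = (((58*(1/285) - 331*(-1/126))/((469*(-640))) - 646*(-1/733)) - 1204)*(-1573) = (((58/285 + 331/126)/(-300160) + 646/733) - 1204)*(-1573) = (((33881/11970)*(-1/300160) + 646/733) - 1204)*(-1573) = ((-33881/3592915200 + 646/733) - 1204)*(-1573) = (2320998384427/2633606841600 - 1204)*(-1573) = -3168541638901973/2633606841600*(-1573) = 4984115997992803529/2633606841600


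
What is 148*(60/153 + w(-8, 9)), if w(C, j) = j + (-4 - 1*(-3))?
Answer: 63344/51 ≈ 1242.0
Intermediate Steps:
w(C, j) = -1 + j (w(C, j) = j + (-4 + 3) = j - 1 = -1 + j)
148*(60/153 + w(-8, 9)) = 148*(60/153 + (-1 + 9)) = 148*(60*(1/153) + 8) = 148*(20/51 + 8) = 148*(428/51) = 63344/51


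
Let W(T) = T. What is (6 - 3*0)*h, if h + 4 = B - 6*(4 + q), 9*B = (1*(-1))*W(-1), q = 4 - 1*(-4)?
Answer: -1366/3 ≈ -455.33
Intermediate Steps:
q = 8 (q = 4 + 4 = 8)
B = ⅑ (B = ((1*(-1))*(-1))/9 = (-1*(-1))/9 = (⅑)*1 = ⅑ ≈ 0.11111)
h = -683/9 (h = -4 + (⅑ - 6*(4 + 8)) = -4 + (⅑ - 6*12) = -4 + (⅑ - 72) = -4 - 647/9 = -683/9 ≈ -75.889)
(6 - 3*0)*h = (6 - 3*0)*(-683/9) = (6 + 0)*(-683/9) = 6*(-683/9) = -1366/3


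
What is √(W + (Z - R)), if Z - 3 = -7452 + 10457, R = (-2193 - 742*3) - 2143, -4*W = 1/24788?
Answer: √5880238107883/24788 ≈ 97.826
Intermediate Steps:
W = -1/99152 (W = -¼/24788 = -¼*1/24788 = -1/99152 ≈ -1.0086e-5)
R = -6562 (R = (-2193 - 2226) - 2143 = -4419 - 2143 = -6562)
Z = 3008 (Z = 3 + (-7452 + 10457) = 3 + 3005 = 3008)
√(W + (Z - R)) = √(-1/99152 + (3008 - 1*(-6562))) = √(-1/99152 + (3008 + 6562)) = √(-1/99152 + 9570) = √(948884639/99152) = √5880238107883/24788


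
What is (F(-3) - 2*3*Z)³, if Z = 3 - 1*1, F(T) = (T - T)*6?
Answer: -1728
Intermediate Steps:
F(T) = 0 (F(T) = 0*6 = 0)
Z = 2 (Z = 3 - 1 = 2)
(F(-3) - 2*3*Z)³ = (0 - 2*3*2)³ = (0 - 6*2)³ = (0 - 1*12)³ = (0 - 12)³ = (-12)³ = -1728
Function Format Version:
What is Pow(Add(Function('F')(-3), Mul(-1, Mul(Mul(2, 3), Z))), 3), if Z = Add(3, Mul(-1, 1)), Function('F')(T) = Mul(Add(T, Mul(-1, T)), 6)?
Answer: -1728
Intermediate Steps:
Function('F')(T) = 0 (Function('F')(T) = Mul(0, 6) = 0)
Z = 2 (Z = Add(3, -1) = 2)
Pow(Add(Function('F')(-3), Mul(-1, Mul(Mul(2, 3), Z))), 3) = Pow(Add(0, Mul(-1, Mul(Mul(2, 3), 2))), 3) = Pow(Add(0, Mul(-1, Mul(6, 2))), 3) = Pow(Add(0, Mul(-1, 12)), 3) = Pow(Add(0, -12), 3) = Pow(-12, 3) = -1728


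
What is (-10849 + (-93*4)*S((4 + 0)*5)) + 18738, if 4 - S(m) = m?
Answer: 13841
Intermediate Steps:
S(m) = 4 - m
(-10849 + (-93*4)*S((4 + 0)*5)) + 18738 = (-10849 + (-93*4)*(4 - (4 + 0)*5)) + 18738 = (-10849 + (-31*12)*(4 - 4*5)) + 18738 = (-10849 - 372*(4 - 1*20)) + 18738 = (-10849 - 372*(4 - 20)) + 18738 = (-10849 - 372*(-16)) + 18738 = (-10849 + 5952) + 18738 = -4897 + 18738 = 13841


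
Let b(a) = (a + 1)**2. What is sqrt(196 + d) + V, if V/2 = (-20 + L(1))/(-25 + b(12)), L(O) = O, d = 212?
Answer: -19/72 + 2*sqrt(102) ≈ 19.935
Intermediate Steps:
b(a) = (1 + a)**2
V = -19/72 (V = 2*((-20 + 1)/(-25 + (1 + 12)**2)) = 2*(-19/(-25 + 13**2)) = 2*(-19/(-25 + 169)) = 2*(-19/144) = -19/72 ≈ -0.26389)
sqrt(196 + d) + V = sqrt(196 + 212) - 19/72 = sqrt(408) - 19/72 = 2*sqrt(102) - 19/72 = -19/72 + 2*sqrt(102)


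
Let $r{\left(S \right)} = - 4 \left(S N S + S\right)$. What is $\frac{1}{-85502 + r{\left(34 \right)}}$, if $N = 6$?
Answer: $- \frac{1}{113382} \approx -8.8197 \cdot 10^{-6}$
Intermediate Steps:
$r{\left(S \right)} = - 24 S^{2} - 4 S$ ($r{\left(S \right)} = - 4 \left(S 6 S + S\right) = - 4 \left(6 S S + S\right) = - 4 \left(6 S^{2} + S\right) = - 4 \left(S + 6 S^{2}\right) = - 24 S^{2} - 4 S$)
$\frac{1}{-85502 + r{\left(34 \right)}} = \frac{1}{-85502 - 136 \left(1 + 6 \cdot 34\right)} = \frac{1}{-85502 - 136 \left(1 + 204\right)} = \frac{1}{-85502 - 136 \cdot 205} = \frac{1}{-85502 - 27880} = \frac{1}{-113382} = - \frac{1}{113382}$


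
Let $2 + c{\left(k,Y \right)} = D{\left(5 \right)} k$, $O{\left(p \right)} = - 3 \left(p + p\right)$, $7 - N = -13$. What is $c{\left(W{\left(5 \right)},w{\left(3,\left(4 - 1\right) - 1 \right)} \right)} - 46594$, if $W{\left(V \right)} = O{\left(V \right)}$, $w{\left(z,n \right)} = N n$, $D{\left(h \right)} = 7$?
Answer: $-46806$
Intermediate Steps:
$N = 20$ ($N = 7 - -13 = 7 + 13 = 20$)
$O{\left(p \right)} = - 6 p$ ($O{\left(p \right)} = - 3 \cdot 2 p = - 6 p$)
$w{\left(z,n \right)} = 20 n$
$W{\left(V \right)} = - 6 V$
$c{\left(k,Y \right)} = -2 + 7 k$
$c{\left(W{\left(5 \right)},w{\left(3,\left(4 - 1\right) - 1 \right)} \right)} - 46594 = \left(-2 + 7 \left(\left(-6\right) 5\right)\right) - 46594 = \left(-2 + 7 \left(-30\right)\right) - 46594 = \left(-2 - 210\right) - 46594 = -212 - 46594 = -46806$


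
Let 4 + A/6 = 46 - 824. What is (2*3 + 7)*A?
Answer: -60996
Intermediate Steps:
A = -4692 (A = -24 + 6*(46 - 824) = -24 + 6*(-778) = -24 - 4668 = -4692)
(2*3 + 7)*A = (2*3 + 7)*(-4692) = (6 + 7)*(-4692) = 13*(-4692) = -60996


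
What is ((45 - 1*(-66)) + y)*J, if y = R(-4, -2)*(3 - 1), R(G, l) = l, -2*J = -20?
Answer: 1070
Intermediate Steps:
J = 10 (J = -1/2*(-20) = 10)
y = -4 (y = -2*(3 - 1) = -2*2 = -4)
((45 - 1*(-66)) + y)*J = ((45 - 1*(-66)) - 4)*10 = ((45 + 66) - 4)*10 = (111 - 4)*10 = 107*10 = 1070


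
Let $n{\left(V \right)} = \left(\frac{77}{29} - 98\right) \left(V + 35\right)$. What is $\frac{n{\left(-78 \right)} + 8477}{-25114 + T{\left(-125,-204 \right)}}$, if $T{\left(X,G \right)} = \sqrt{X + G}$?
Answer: $- \frac{105284816}{210237775} - \frac{121576 i \sqrt{329}}{6096895475} \approx -0.50079 - 0.00036169 i$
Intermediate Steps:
$T{\left(X,G \right)} = \sqrt{G + X}$
$n{\left(V \right)} = - \frac{96775}{29} - \frac{2765 V}{29}$ ($n{\left(V \right)} = \left(77 \cdot \frac{1}{29} - 98\right) \left(35 + V\right) = \left(\frac{77}{29} - 98\right) \left(35 + V\right) = - \frac{2765 \left(35 + V\right)}{29} = - \frac{96775}{29} - \frac{2765 V}{29}$)
$\frac{n{\left(-78 \right)} + 8477}{-25114 + T{\left(-125,-204 \right)}} = \frac{\left(- \frac{96775}{29} - - \frac{215670}{29}\right) + 8477}{-25114 + \sqrt{-204 - 125}} = \frac{\left(- \frac{96775}{29} + \frac{215670}{29}\right) + 8477}{-25114 + \sqrt{-329}} = \frac{\frac{118895}{29} + 8477}{-25114 + i \sqrt{329}} = \frac{364728}{29 \left(-25114 + i \sqrt{329}\right)}$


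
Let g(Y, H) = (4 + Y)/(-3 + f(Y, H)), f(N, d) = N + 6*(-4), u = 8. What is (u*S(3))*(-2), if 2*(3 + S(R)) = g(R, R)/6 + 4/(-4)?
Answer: 1015/18 ≈ 56.389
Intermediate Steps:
f(N, d) = -24 + N (f(N, d) = N - 24 = -24 + N)
g(Y, H) = (4 + Y)/(-27 + Y) (g(Y, H) = (4 + Y)/(-3 + (-24 + Y)) = (4 + Y)/(-27 + Y))
S(R) = -7/2 + (4 + R)/(12*(-27 + R)) (S(R) = -3 + (((4 + R)/(-27 + R))/6 + 4/(-4))/2 = -3 + (((4 + R)/(-27 + R))*(⅙) + 4*(-¼))/2 = -3 + ((4 + R)/(6*(-27 + R)) - 1)/2 = -3 + (-1 + (4 + R)/(6*(-27 + R)))/2 = -3 + (-½ + (4 + R)/(12*(-27 + R))) = -7/2 + (4 + R)/(12*(-27 + R)))
(u*S(3))*(-2) = (8*((1138 - 41*3)/(12*(-27 + 3))))*(-2) = (8*((1/12)*(1138 - 123)/(-24)))*(-2) = (8*((1/12)*(-1/24)*1015))*(-2) = (8*(-1015/288))*(-2) = -1015/36*(-2) = 1015/18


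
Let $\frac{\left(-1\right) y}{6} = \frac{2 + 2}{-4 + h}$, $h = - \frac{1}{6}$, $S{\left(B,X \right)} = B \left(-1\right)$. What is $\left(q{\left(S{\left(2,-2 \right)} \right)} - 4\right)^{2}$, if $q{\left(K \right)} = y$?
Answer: $\frac{1936}{625} \approx 3.0976$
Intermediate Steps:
$S{\left(B,X \right)} = - B$
$h = - \frac{1}{6}$ ($h = \left(-1\right) \frac{1}{6} = - \frac{1}{6} \approx -0.16667$)
$y = \frac{144}{25}$ ($y = - 6 \frac{2 + 2}{-4 - \frac{1}{6}} = - 6 \frac{4}{- \frac{25}{6}} = - 6 \cdot 4 \left(- \frac{6}{25}\right) = \left(-6\right) \left(- \frac{24}{25}\right) = \frac{144}{25} \approx 5.76$)
$q{\left(K \right)} = \frac{144}{25}$
$\left(q{\left(S{\left(2,-2 \right)} \right)} - 4\right)^{2} = \left(\frac{144}{25} - 4\right)^{2} = \left(\frac{44}{25}\right)^{2} = \frac{1936}{625}$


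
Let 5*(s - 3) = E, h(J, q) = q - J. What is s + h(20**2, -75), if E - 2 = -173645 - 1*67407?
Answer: -48682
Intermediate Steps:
E = -241050 (E = 2 + (-173645 - 1*67407) = 2 + (-173645 - 67407) = 2 - 241052 = -241050)
s = -48207 (s = 3 + (1/5)*(-241050) = 3 - 48210 = -48207)
s + h(20**2, -75) = -48207 + (-75 - 1*20**2) = -48207 + (-75 - 1*400) = -48207 + (-75 - 400) = -48207 - 475 = -48682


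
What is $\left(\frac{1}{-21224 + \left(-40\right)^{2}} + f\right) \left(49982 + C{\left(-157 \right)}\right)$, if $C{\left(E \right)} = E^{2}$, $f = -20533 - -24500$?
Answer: $\frac{5809904462817}{19624} \approx 2.9606 \cdot 10^{8}$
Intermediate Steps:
$f = 3967$ ($f = -20533 + 24500 = 3967$)
$\left(\frac{1}{-21224 + \left(-40\right)^{2}} + f\right) \left(49982 + C{\left(-157 \right)}\right) = \left(\frac{1}{-21224 + \left(-40\right)^{2}} + 3967\right) \left(49982 + \left(-157\right)^{2}\right) = \left(\frac{1}{-21224 + 1600} + 3967\right) \left(49982 + 24649\right) = \left(\frac{1}{-19624} + 3967\right) 74631 = \left(- \frac{1}{19624} + 3967\right) 74631 = \frac{77848407}{19624} \cdot 74631 = \frac{5809904462817}{19624}$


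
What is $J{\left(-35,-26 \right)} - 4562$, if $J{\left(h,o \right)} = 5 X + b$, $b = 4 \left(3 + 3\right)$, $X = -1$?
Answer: $-4543$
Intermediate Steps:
$b = 24$ ($b = 4 \cdot 6 = 24$)
$J{\left(h,o \right)} = 19$ ($J{\left(h,o \right)} = 5 \left(-1\right) + 24 = -5 + 24 = 19$)
$J{\left(-35,-26 \right)} - 4562 = 19 - 4562 = -4543$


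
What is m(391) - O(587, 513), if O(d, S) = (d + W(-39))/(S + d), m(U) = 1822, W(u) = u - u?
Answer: 2003613/1100 ≈ 1821.5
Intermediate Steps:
W(u) = 0
O(d, S) = d/(S + d) (O(d, S) = (d + 0)/(S + d) = d/(S + d))
m(391) - O(587, 513) = 1822 - 587/(513 + 587) = 1822 - 587/1100 = 2003613/1100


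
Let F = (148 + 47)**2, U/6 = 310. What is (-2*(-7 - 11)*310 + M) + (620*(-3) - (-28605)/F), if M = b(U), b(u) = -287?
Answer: 22849862/2535 ≈ 9013.8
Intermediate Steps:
U = 1860 (U = 6*310 = 1860)
M = -287
F = 38025 (F = 195**2 = 38025)
(-2*(-7 - 11)*310 + M) + (620*(-3) - (-28605)/F) = (-2*(-7 - 11)*310 - 287) + (620*(-3) - (-28605)/38025) = (-2*(-18)*310 - 287) + (-1860 - (-28605)/38025) = (36*310 - 287) + (-1860 - 1*(-1907/2535)) = (11160 - 287) + (-1860 + 1907/2535) = 10873 - 4713193/2535 = 22849862/2535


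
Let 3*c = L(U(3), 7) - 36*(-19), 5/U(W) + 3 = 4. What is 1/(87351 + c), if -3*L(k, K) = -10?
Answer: 9/788221 ≈ 1.1418e-5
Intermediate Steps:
U(W) = 5 (U(W) = 5/(-3 + 4) = 5/1 = 5*1 = 5)
L(k, K) = 10/3 (L(k, K) = -⅓*(-10) = 10/3)
c = 2062/9 (c = (10/3 - 36*(-19))/3 = (10/3 + 684)/3 = (⅓)*(2062/3) = 2062/9 ≈ 229.11)
1/(87351 + c) = 1/(87351 + 2062/9) = 1/(788221/9) = 9/788221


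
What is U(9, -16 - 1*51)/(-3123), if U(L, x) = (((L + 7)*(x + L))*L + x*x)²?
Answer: -14922769/3123 ≈ -4778.3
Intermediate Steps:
U(L, x) = (x² + L*(7 + L)*(L + x))² (U(L, x) = (((7 + L)*(L + x))*L + x²)² = (L*(7 + L)*(L + x) + x²)² = (x² + L*(7 + L)*(L + x))²)
U(9, -16 - 1*51)/(-3123) = (9³ + (-16 - 1*51)² + 7*9² + (-16 - 1*51)*9² + 7*9*(-16 - 1*51))²/(-3123) = (729 + (-16 - 51)² + 7*81 + (-16 - 51)*81 + 7*9*(-16 - 51))²*(-1/3123) = (729 + (-67)² + 567 - 67*81 + 7*9*(-67))²*(-1/3123) = (729 + 4489 + 567 - 5427 - 4221)²*(-1/3123) = (-3863)²*(-1/3123) = 14922769*(-1/3123) = -14922769/3123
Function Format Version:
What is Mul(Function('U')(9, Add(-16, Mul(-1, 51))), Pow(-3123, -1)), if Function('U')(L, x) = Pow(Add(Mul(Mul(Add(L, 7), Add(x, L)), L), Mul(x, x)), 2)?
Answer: Rational(-14922769, 3123) ≈ -4778.3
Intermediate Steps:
Function('U')(L, x) = Pow(Add(Pow(x, 2), Mul(L, Add(7, L), Add(L, x))), 2) (Function('U')(L, x) = Pow(Add(Mul(Mul(Add(7, L), Add(L, x)), L), Pow(x, 2)), 2) = Pow(Add(Mul(L, Add(7, L), Add(L, x)), Pow(x, 2)), 2) = Pow(Add(Pow(x, 2), Mul(L, Add(7, L), Add(L, x))), 2))
Mul(Function('U')(9, Add(-16, Mul(-1, 51))), Pow(-3123, -1)) = Mul(Pow(Add(Pow(9, 3), Pow(Add(-16, Mul(-1, 51)), 2), Mul(7, Pow(9, 2)), Mul(Add(-16, Mul(-1, 51)), Pow(9, 2)), Mul(7, 9, Add(-16, Mul(-1, 51)))), 2), Pow(-3123, -1)) = Mul(Pow(Add(729, Pow(Add(-16, -51), 2), Mul(7, 81), Mul(Add(-16, -51), 81), Mul(7, 9, Add(-16, -51))), 2), Rational(-1, 3123)) = Mul(Pow(Add(729, Pow(-67, 2), 567, Mul(-67, 81), Mul(7, 9, -67)), 2), Rational(-1, 3123)) = Mul(Pow(Add(729, 4489, 567, -5427, -4221), 2), Rational(-1, 3123)) = Mul(Pow(-3863, 2), Rational(-1, 3123)) = Mul(14922769, Rational(-1, 3123)) = Rational(-14922769, 3123)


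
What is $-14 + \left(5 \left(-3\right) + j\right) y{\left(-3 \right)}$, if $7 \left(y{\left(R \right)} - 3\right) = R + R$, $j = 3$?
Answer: $- \frac{278}{7} \approx -39.714$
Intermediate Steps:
$y{\left(R \right)} = 3 + \frac{2 R}{7}$ ($y{\left(R \right)} = 3 + \frac{R + R}{7} = 3 + \frac{2 R}{7}$)
$-14 + \left(5 \left(-3\right) + j\right) y{\left(-3 \right)} = -14 + \left(5 \left(-3\right) + 3\right) \left(3 + \frac{2}{7} \left(-3\right)\right) = -14 + \left(-15 + 3\right) \left(3 - \frac{6}{7}\right) = -14 - \frac{180}{7} = - \frac{278}{7}$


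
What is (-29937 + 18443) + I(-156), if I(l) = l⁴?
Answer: 592229402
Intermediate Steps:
(-29937 + 18443) + I(-156) = (-29937 + 18443) + (-156)⁴ = -11494 + 592240896 = 592229402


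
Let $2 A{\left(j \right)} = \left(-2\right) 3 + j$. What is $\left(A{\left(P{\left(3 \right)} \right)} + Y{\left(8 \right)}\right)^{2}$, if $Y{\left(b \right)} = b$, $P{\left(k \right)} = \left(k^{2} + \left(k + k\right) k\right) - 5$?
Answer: $256$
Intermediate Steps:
$P{\left(k \right)} = -5 + 3 k^{2}$ ($P{\left(k \right)} = \left(k^{2} + 2 k k\right) - 5 = \left(k^{2} + 2 k^{2}\right) - 5 = 3 k^{2} - 5 = -5 + 3 k^{2}$)
$A{\left(j \right)} = -3 + \frac{j}{2}$ ($A{\left(j \right)} = \frac{\left(-2\right) 3 + j}{2} = \frac{-6 + j}{2} = -3 + \frac{j}{2}$)
$\left(A{\left(P{\left(3 \right)} \right)} + Y{\left(8 \right)}\right)^{2} = \left(\left(-3 + \frac{-5 + 3 \cdot 3^{2}}{2}\right) + 8\right)^{2} = \left(\left(-3 + \frac{-5 + 3 \cdot 9}{2}\right) + 8\right)^{2} = \left(\left(-3 + \frac{-5 + 27}{2}\right) + 8\right)^{2} = \left(\left(-3 + \frac{1}{2} \cdot 22\right) + 8\right)^{2} = \left(\left(-3 + 11\right) + 8\right)^{2} = \left(8 + 8\right)^{2} = 16^{2} = 256$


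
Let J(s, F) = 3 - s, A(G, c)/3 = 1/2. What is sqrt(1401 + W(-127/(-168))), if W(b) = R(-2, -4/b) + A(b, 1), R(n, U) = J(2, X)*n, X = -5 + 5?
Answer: sqrt(5602)/2 ≈ 37.423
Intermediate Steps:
A(G, c) = 3/2
X = 0
R(n, U) = n (R(n, U) = (3 - 1*2)*n = (3 - 2)*n = 1*n = n)
W(b) = -1/2 (W(b) = -2 + 3/2 = -1/2)
sqrt(1401 + W(-127/(-168))) = sqrt(1401 - 1/2) = sqrt(2801/2) = sqrt(5602)/2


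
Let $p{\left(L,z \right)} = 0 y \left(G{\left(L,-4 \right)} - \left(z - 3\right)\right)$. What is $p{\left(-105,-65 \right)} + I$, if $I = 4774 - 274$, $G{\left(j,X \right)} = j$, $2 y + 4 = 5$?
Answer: $4500$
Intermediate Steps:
$y = \frac{1}{2}$ ($y = -2 + \frac{1}{2} \cdot 5 = -2 + \frac{5}{2} = \frac{1}{2} \approx 0.5$)
$p{\left(L,z \right)} = 0$ ($p{\left(L,z \right)} = 0 \cdot \frac{1}{2} \left(L - \left(z - 3\right)\right) = 0 \left(L - \left(z - 3\right)\right) = 0 \left(L - \left(-3 + z\right)\right) = 0 \left(3 + L - z\right) = 0$)
$I = 4500$
$p{\left(-105,-65 \right)} + I = 0 + 4500 = 4500$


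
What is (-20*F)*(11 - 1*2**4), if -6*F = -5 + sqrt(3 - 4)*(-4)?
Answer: 250/3 + 200*I/3 ≈ 83.333 + 66.667*I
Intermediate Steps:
F = 5/6 + 2*I/3 (F = -(-5 + sqrt(3 - 4)*(-4))/6 = -(-5 + sqrt(-1)*(-4))/6 = -(-5 + I*(-4))/6 = -(-5 - 4*I)/6 = 5/6 + 2*I/3 ≈ 0.83333 + 0.66667*I)
(-20*F)*(11 - 1*2**4) = (-20*(5/6 + 2*I/3))*(11 - 1*2**4) = (-50/3 - 40*I/3)*(11 - 1*16) = (-50/3 - 40*I/3)*(11 - 16) = (-50/3 - 40*I/3)*(-5) = 250/3 + 200*I/3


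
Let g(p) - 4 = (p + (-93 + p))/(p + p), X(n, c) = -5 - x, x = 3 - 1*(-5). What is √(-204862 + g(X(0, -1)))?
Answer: I*√138480914/26 ≈ 452.61*I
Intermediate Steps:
x = 8 (x = 3 + 5 = 8)
X(n, c) = -13 (X(n, c) = -5 - 1*8 = -5 - 8 = -13)
g(p) = 4 + (-93 + 2*p)/(2*p) (g(p) = 4 + (p + (-93 + p))/(p + p) = 4 + (-93 + 2*p)/((2*p)) = 4 + (-93 + 2*p)*(1/(2*p)) = 4 + (-93 + 2*p)/(2*p))
√(-204862 + g(X(0, -1))) = √(-204862 + (5 - 93/2/(-13))) = √(-204862 + (5 - 93/2*(-1/13))) = √(-204862 + (5 + 93/26)) = √(-204862 + 223/26) = √(-5326189/26) = I*√138480914/26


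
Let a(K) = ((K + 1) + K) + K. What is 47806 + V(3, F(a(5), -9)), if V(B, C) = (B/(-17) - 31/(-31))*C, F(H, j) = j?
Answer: 812576/17 ≈ 47799.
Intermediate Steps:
a(K) = 1 + 3*K (a(K) = ((1 + K) + K) + K = (1 + 2*K) + K = 1 + 3*K)
V(B, C) = C*(1 - B/17) (V(B, C) = (B*(-1/17) - 31*(-1/31))*C = (-B/17 + 1)*C = (1 - B/17)*C = C*(1 - B/17))
47806 + V(3, F(a(5), -9)) = 47806 + (1/17)*(-9)*(17 - 1*3) = 47806 + (1/17)*(-9)*(17 - 3) = 47806 + (1/17)*(-9)*14 = 47806 - 126/17 = 812576/17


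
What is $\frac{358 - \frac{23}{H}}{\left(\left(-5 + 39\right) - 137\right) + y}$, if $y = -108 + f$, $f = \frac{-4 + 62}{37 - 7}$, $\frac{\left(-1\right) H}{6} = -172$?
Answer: $- \frac{1847165}{1078784} \approx -1.7123$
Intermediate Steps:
$H = 1032$ ($H = \left(-6\right) \left(-172\right) = 1032$)
$f = \frac{29}{15}$ ($f = \frac{58}{30} = 58 \cdot \frac{1}{30} = \frac{29}{15} \approx 1.9333$)
$y = - \frac{1591}{15}$ ($y = -108 + \frac{29}{15} = - \frac{1591}{15} \approx -106.07$)
$\frac{358 - \frac{23}{H}}{\left(\left(-5 + 39\right) - 137\right) + y} = \frac{358 - \frac{23}{1032}}{\left(\left(-5 + 39\right) - 137\right) - \frac{1591}{15}} = \frac{358 - \frac{23}{1032}}{\left(34 - 137\right) - \frac{1591}{15}} = \frac{358 - \frac{23}{1032}}{-103 - \frac{1591}{15}} = \frac{369433}{1032 \left(- \frac{3136}{15}\right)} = \frac{369433}{1032} \left(- \frac{15}{3136}\right) = - \frac{1847165}{1078784}$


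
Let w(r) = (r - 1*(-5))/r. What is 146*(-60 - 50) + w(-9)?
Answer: -144536/9 ≈ -16060.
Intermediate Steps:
w(r) = (5 + r)/r (w(r) = (r + 5)/r = (5 + r)/r)
146*(-60 - 50) + w(-9) = 146*(-60 - 50) + (5 - 9)/(-9) = 146*(-110) - ⅑*(-4) = -16060 + 4/9 = -144536/9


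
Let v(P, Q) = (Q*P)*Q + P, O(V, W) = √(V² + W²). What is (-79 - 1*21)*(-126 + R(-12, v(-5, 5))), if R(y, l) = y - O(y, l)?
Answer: 13800 + 200*√4261 ≈ 26855.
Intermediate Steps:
v(P, Q) = P + P*Q² (v(P, Q) = (P*Q)*Q + P = P*Q² + P = P + P*Q²)
R(y, l) = y - √(l² + y²) (R(y, l) = y - √(y² + l²) = y - √(l² + y²))
(-79 - 1*21)*(-126 + R(-12, v(-5, 5))) = (-79 - 1*21)*(-126 + (-12 - √((-5*(1 + 5²))² + (-12)²))) = (-79 - 21)*(-126 + (-12 - √((-5*(1 + 25))² + 144))) = -100*(-126 + (-12 - √((-5*26)² + 144))) = -100*(-126 + (-12 - √((-130)² + 144))) = -100*(-126 + (-12 - √(16900 + 144))) = -100*(-126 + (-12 - √17044)) = -100*(-126 + (-12 - 2*√4261)) = -100*(-138 - 2*√4261) = 13800 + 200*√4261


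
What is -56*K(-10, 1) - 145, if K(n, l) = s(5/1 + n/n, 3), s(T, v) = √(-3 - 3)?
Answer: -145 - 56*I*√6 ≈ -145.0 - 137.17*I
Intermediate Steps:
s(T, v) = I*√6 (s(T, v) = √(-6) = I*√6)
K(n, l) = I*√6
-56*K(-10, 1) - 145 = -56*I*√6 - 145 = -145 - 56*I*√6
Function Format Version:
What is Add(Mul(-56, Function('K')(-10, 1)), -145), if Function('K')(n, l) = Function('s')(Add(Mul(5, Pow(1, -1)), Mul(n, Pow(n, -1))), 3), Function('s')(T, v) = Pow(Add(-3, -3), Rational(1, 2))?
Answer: Add(-145, Mul(-56, I, Pow(6, Rational(1, 2)))) ≈ Add(-145.00, Mul(-137.17, I))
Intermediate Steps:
Function('s')(T, v) = Mul(I, Pow(6, Rational(1, 2))) (Function('s')(T, v) = Pow(-6, Rational(1, 2)) = Mul(I, Pow(6, Rational(1, 2))))
Function('K')(n, l) = Mul(I, Pow(6, Rational(1, 2)))
Add(Mul(-56, Function('K')(-10, 1)), -145) = Add(Mul(-56, Mul(I, Pow(6, Rational(1, 2)))), -145) = Add(Mul(-56, I, Pow(6, Rational(1, 2))), -145) = Add(-145, Mul(-56, I, Pow(6, Rational(1, 2))))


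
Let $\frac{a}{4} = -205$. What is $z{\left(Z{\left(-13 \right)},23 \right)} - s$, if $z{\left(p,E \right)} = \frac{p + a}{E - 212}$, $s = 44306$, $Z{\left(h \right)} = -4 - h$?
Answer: $- \frac{8373023}{189} \approx -44302.0$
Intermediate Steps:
$a = -820$ ($a = 4 \left(-205\right) = -820$)
$z{\left(p,E \right)} = \frac{-820 + p}{-212 + E}$ ($z{\left(p,E \right)} = \frac{p - 820}{E - 212} = \frac{-820 + p}{-212 + E}$)
$z{\left(Z{\left(-13 \right)},23 \right)} - s = \frac{-820 - -9}{-212 + 23} - 44306 = \frac{-820 + \left(-4 + 13\right)}{-189} - 44306 = - \frac{-820 + 9}{189} - 44306 = \left(- \frac{1}{189}\right) \left(-811\right) - 44306 = \frac{811}{189} - 44306 = - \frac{8373023}{189}$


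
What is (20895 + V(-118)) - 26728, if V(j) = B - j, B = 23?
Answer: -5692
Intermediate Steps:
V(j) = 23 - j
(20895 + V(-118)) - 26728 = (20895 + (23 - 1*(-118))) - 26728 = (20895 + (23 + 118)) - 26728 = (20895 + 141) - 26728 = 21036 - 26728 = -5692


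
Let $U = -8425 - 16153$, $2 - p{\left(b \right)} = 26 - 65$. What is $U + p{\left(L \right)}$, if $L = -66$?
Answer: $-24537$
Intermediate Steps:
$p{\left(b \right)} = 41$ ($p{\left(b \right)} = 2 - \left(26 - 65\right) = 2 - -39 = 2 + 39 = 41$)
$U = -24578$ ($U = -8425 - 16153 = -24578$)
$U + p{\left(L \right)} = -24578 + 41 = -24537$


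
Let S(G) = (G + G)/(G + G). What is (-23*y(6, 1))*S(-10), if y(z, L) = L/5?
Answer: -23/5 ≈ -4.6000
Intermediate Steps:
y(z, L) = L/5 (y(z, L) = L*(⅕) = L/5)
S(G) = 1 (S(G) = (2*G)/((2*G)) = (2*G)*(1/(2*G)) = 1)
(-23*y(6, 1))*S(-10) = -23/5*1 = -23/5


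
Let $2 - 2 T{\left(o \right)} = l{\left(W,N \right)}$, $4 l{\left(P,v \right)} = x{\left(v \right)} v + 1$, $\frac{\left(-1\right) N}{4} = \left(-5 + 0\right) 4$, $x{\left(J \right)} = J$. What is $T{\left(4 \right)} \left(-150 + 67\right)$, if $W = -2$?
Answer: $\frac{530619}{8} \approx 66327.0$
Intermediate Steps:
$N = 80$ ($N = - 4 \left(-5 + 0\right) 4 = - 4 \left(\left(-5\right) 4\right) = \left(-4\right) \left(-20\right) = 80$)
$l{\left(P,v \right)} = \frac{1}{4} + \frac{v^{2}}{4}$ ($l{\left(P,v \right)} = \frac{v v + 1}{4} = \frac{v^{2} + 1}{4} = \frac{1 + v^{2}}{4} = \frac{1}{4} + \frac{v^{2}}{4}$)
$T{\left(o \right)} = - \frac{6393}{8}$ ($T{\left(o \right)} = 1 - \frac{\frac{1}{4} + \frac{80^{2}}{4}}{2} = 1 - \frac{\frac{1}{4} + \frac{1}{4} \cdot 6400}{2} = 1 - \frac{\frac{1}{4} + 1600}{2} = 1 - \frac{6401}{8} = - \frac{6393}{8}$)
$T{\left(4 \right)} \left(-150 + 67\right) = - \frac{6393 \left(-150 + 67\right)}{8} = \left(- \frac{6393}{8}\right) \left(-83\right) = \frac{530619}{8}$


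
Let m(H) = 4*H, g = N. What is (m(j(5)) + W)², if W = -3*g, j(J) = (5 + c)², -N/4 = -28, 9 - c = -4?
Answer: 921600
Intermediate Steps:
c = 13 (c = 9 - 1*(-4) = 9 + 4 = 13)
N = 112 (N = -4*(-28) = 112)
g = 112
j(J) = 324 (j(J) = (5 + 13)² = 18² = 324)
W = -336 (W = -3*112 = -336)
(m(j(5)) + W)² = (4*324 - 336)² = (1296 - 336)² = 960² = 921600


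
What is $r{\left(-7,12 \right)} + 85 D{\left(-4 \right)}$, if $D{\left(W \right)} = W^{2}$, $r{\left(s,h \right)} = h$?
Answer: $1372$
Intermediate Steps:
$r{\left(-7,12 \right)} + 85 D{\left(-4 \right)} = 12 + 85 \left(-4\right)^{2} = 12 + 85 \cdot 16 = 12 + 1360 = 1372$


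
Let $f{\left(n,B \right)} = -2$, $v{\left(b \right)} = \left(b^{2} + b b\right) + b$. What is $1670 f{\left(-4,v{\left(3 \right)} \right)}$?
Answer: $-3340$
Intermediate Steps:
$v{\left(b \right)} = b + 2 b^{2}$ ($v{\left(b \right)} = \left(b^{2} + b^{2}\right) + b = 2 b^{2} + b = b + 2 b^{2}$)
$1670 f{\left(-4,v{\left(3 \right)} \right)} = 1670 \left(-2\right) = -3340$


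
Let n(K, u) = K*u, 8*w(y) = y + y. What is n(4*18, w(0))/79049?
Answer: 0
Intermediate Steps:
w(y) = y/4 (w(y) = (y + y)/8 = (2*y)/8 = y/4)
n(4*18, w(0))/79049 = ((4*18)*((¼)*0))/79049 = (72*0)*(1/79049) = 0*(1/79049) = 0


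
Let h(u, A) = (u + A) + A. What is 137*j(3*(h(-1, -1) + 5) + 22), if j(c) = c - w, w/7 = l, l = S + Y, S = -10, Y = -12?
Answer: 24934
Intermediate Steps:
h(u, A) = u + 2*A (h(u, A) = (A + u) + A = u + 2*A)
l = -22 (l = -10 - 12 = -22)
w = -154 (w = 7*(-22) = -154)
j(c) = 154 + c (j(c) = c - 1*(-154) = c + 154 = 154 + c)
137*j(3*(h(-1, -1) + 5) + 22) = 137*(154 + (3*((-1 + 2*(-1)) + 5) + 22)) = 137*(154 + (3*((-1 - 2) + 5) + 22)) = 137*(154 + (3*(-3 + 5) + 22)) = 137*(154 + (3*2 + 22)) = 137*(154 + (6 + 22)) = 137*(154 + 28) = 137*182 = 24934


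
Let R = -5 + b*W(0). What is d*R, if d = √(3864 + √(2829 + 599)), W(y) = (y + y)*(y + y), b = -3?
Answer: -5*√(3864 + 2*√857) ≈ -313.15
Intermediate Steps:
W(y) = 4*y² (W(y) = (2*y)*(2*y) = 4*y²)
R = -5 (R = -5 - 12*0² = -5 - 12*0 = -5 - 3*0 = -5 + 0 = -5)
d = √(3864 + 2*√857) (d = √(3864 + √3428) = √(3864 + 2*√857) ≈ 62.630)
d*R = √(3864 + 2*√857)*(-5) = -5*√(3864 + 2*√857)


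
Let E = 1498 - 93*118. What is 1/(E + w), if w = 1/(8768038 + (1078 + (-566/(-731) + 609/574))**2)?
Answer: -35693588065625057/338232440506269996768 ≈ -0.00010553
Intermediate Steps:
w = 3593043364/35693588065625057 (w = 1/(8768038 + (1078 + (-566*(-1/731) + 609*(1/574)))**2) = 1/(8768038 + (1078 + (566/731 + 87/82))**2) = 1/(8768038 + (1078 + 110009/59942)**2) = 1/(8768038 + (64727485/59942)**2) = 1/(8768038 + 4189647314425225/3593043364) = 1/(35693588065625057/3593043364) = 3593043364/35693588065625057 ≈ 1.0066e-7)
E = -9476 (E = 1498 - 10974 = -9476)
1/(E + w) = 1/(-9476 + 3593043364/35693588065625057) = 1/(-338232440506269996768/35693588065625057) = -35693588065625057/338232440506269996768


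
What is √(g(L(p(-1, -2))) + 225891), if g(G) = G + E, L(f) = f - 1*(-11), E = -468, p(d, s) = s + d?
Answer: √225431 ≈ 474.80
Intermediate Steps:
p(d, s) = d + s
L(f) = 11 + f (L(f) = f + 11 = 11 + f)
g(G) = -468 + G (g(G) = G - 468 = -468 + G)
√(g(L(p(-1, -2))) + 225891) = √((-468 + (11 + (-1 - 2))) + 225891) = √((-468 + (11 - 3)) + 225891) = √((-468 + 8) + 225891) = √(-460 + 225891) = √225431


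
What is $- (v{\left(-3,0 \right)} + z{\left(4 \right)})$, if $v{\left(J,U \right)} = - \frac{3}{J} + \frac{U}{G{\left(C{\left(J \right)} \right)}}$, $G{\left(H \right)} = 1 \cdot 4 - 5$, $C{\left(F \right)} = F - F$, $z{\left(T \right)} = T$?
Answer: $-5$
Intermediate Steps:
$C{\left(F \right)} = 0$
$G{\left(H \right)} = -1$ ($G{\left(H \right)} = 4 - 5 = -1$)
$v{\left(J,U \right)} = - U - \frac{3}{J}$ ($v{\left(J,U \right)} = - \frac{3}{J} + \frac{U}{-1} = - \frac{3}{J} + U \left(-1\right) = - \frac{3}{J} - U = - U - \frac{3}{J}$)
$- (v{\left(-3,0 \right)} + z{\left(4 \right)}) = - (\left(\left(-1\right) 0 - \frac{3}{-3}\right) + 4) = - (\left(0 - -1\right) + 4) = - (\left(0 + 1\right) + 4) = - (1 + 4) = \left(-1\right) 5 = -5$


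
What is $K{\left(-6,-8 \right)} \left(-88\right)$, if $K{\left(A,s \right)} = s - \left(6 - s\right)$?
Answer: $1936$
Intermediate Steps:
$K{\left(A,s \right)} = -6 + 2 s$ ($K{\left(A,s \right)} = s + \left(-6 + s\right) = -6 + 2 s$)
$K{\left(-6,-8 \right)} \left(-88\right) = \left(-6 + 2 \left(-8\right)\right) \left(-88\right) = \left(-6 - 16\right) \left(-88\right) = \left(-22\right) \left(-88\right) = 1936$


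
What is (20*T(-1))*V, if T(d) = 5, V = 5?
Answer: 500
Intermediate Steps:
(20*T(-1))*V = (20*5)*5 = 100*5 = 500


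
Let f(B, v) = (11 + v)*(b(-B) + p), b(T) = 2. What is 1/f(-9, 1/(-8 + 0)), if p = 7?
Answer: 8/783 ≈ 0.010217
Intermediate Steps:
f(B, v) = 99 + 9*v (f(B, v) = (11 + v)*(2 + 7) = (11 + v)*9 = 99 + 9*v)
1/f(-9, 1/(-8 + 0)) = 1/(99 + 9/(-8 + 0)) = 1/(99 + 9/(-8)) = 1/(99 + 9*(-⅛)) = 1/(99 - 9/8) = 1/(783/8) = 8/783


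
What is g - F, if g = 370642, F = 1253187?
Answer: -882545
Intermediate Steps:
g - F = 370642 - 1*1253187 = 370642 - 1253187 = -882545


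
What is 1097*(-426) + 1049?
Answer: -466273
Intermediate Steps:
1097*(-426) + 1049 = -467322 + 1049 = -466273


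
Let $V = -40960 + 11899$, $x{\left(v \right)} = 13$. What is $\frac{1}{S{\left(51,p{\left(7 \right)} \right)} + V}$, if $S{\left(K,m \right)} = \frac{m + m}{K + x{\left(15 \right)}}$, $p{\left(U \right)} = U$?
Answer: $- \frac{32}{929945} \approx -3.4411 \cdot 10^{-5}$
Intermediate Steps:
$S{\left(K,m \right)} = \frac{2 m}{13 + K}$ ($S{\left(K,m \right)} = \frac{m + m}{K + 13} = \frac{2 m}{13 + K}$)
$V = -29061$
$\frac{1}{S{\left(51,p{\left(7 \right)} \right)} + V} = \frac{1}{2 \cdot 7 \frac{1}{13 + 51} - 29061} = \frac{1}{2 \cdot 7 \cdot \frac{1}{64} - 29061} = \frac{1}{\frac{7}{32} - 29061} = \frac{1}{- \frac{929945}{32}} = - \frac{32}{929945}$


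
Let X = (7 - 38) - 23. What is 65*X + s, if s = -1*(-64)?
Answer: -3446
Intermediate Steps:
s = 64
X = -54 (X = -31 - 23 = -54)
65*X + s = 65*(-54) + 64 = -3510 + 64 = -3446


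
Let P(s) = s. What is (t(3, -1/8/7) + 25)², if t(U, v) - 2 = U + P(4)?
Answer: 1156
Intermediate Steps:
t(U, v) = 6 + U (t(U, v) = 2 + (U + 4) = 2 + (4 + U) = 6 + U)
(t(3, -1/8/7) + 25)² = ((6 + 3) + 25)² = (9 + 25)² = 34² = 1156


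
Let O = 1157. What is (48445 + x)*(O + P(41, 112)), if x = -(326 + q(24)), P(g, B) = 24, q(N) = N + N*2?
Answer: 56743507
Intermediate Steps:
q(N) = 3*N (q(N) = N + 2*N = 3*N)
x = -398 (x = -(326 + 3*24) = -(326 + 72) = -1*398 = -398)
(48445 + x)*(O + P(41, 112)) = (48445 - 398)*(1157 + 24) = 48047*1181 = 56743507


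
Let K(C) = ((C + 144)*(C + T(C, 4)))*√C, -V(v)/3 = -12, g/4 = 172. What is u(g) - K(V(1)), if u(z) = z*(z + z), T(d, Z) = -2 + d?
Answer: 871088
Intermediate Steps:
g = 688 (g = 4*172 = 688)
V(v) = 36 (V(v) = -3*(-12) = 36)
u(z) = 2*z² (u(z) = z*(2*z) = 2*z²)
K(C) = √C*(-2 + 2*C)*(144 + C) (K(C) = ((C + 144)*(C + (-2 + C)))*√C = ((144 + C)*(-2 + 2*C))*√C = ((-2 + 2*C)*(144 + C))*√C = √C*(-2 + 2*C)*(144 + C))
u(g) - K(V(1)) = 2*688² - 2*√36*(-144 + 36² + 143*36) = 2*473344 - 2*6*(-144 + 1296 + 5148) = 946688 - 2*6*6300 = 946688 - 1*75600 = 946688 - 75600 = 871088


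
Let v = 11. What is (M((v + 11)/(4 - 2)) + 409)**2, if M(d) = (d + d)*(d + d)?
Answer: 797449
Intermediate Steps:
M(d) = 4*d**2 (M(d) = (2*d)*(2*d) = 4*d**2)
(M((v + 11)/(4 - 2)) + 409)**2 = (4*((11 + 11)/(4 - 2))**2 + 409)**2 = (4*(22/2)**2 + 409)**2 = (4*(22*(1/2))**2 + 409)**2 = (4*11**2 + 409)**2 = (4*121 + 409)**2 = (484 + 409)**2 = 893**2 = 797449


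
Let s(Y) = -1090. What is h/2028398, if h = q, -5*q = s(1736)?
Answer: 109/1014199 ≈ 0.00010747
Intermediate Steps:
q = 218 (q = -1/5*(-1090) = 218)
h = 218
h/2028398 = 218/2028398 = 218*(1/2028398) = 109/1014199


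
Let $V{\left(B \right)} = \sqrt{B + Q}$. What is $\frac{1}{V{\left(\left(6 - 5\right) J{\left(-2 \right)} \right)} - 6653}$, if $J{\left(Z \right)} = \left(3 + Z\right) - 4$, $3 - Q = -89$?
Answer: $- \frac{6653}{44262320} - \frac{\sqrt{89}}{44262320} \approx -0.00015052$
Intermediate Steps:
$Q = 92$ ($Q = 3 - -89 = 3 + 89 = 92$)
$J{\left(Z \right)} = -1 + Z$
$V{\left(B \right)} = \sqrt{92 + B}$ ($V{\left(B \right)} = \sqrt{B + 92} = \sqrt{92 + B}$)
$\frac{1}{V{\left(\left(6 - 5\right) J{\left(-2 \right)} \right)} - 6653} = \frac{1}{\sqrt{92 + \left(6 - 5\right) \left(-1 - 2\right)} - 6653} = \frac{1}{\sqrt{92 + 1 \left(-3\right)} - 6653} = \frac{1}{\sqrt{92 - 3} - 6653} = \frac{1}{\sqrt{89} - 6653} = \frac{1}{-6653 + \sqrt{89}}$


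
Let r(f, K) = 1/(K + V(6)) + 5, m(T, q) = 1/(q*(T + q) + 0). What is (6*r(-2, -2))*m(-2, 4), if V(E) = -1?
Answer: 7/2 ≈ 3.5000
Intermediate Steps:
m(T, q) = 1/(q*(T + q))
r(f, K) = 5 + 1/(-1 + K) (r(f, K) = 1/(K - 1) + 5 = 1/(-1 + K) + 5 = 5 + 1/(-1 + K))
(6*r(-2, -2))*m(-2, 4) = (6*((-4 + 5*(-2))/(-1 - 2)))*(1/(4*(-2 + 4))) = (6*((-4 - 10)/(-3)))*((¼)/2) = (6*(-⅓*(-14)))*((¼)*(½)) = (6*(14/3))*(⅛) = 28*(⅛) = 7/2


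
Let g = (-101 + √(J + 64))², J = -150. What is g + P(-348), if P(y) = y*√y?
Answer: (101 - I*√86)² - 696*I*√87 ≈ 10115.0 - 8365.1*I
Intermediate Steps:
P(y) = y^(3/2)
g = (-101 + I*√86)² (g = (-101 + √(-150 + 64))² = (-101 + √(-86))² = (-101 + I*√86)² ≈ 10115.0 - 1873.3*I)
g + P(-348) = (101 - I*√86)² + (-348)^(3/2) = (101 - I*√86)² - 696*I*√87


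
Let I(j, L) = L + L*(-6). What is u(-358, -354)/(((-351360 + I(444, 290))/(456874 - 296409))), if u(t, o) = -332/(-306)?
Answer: -2663719/5397993 ≈ -0.49346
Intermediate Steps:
I(j, L) = -5*L (I(j, L) = L - 6*L = -5*L)
u(t, o) = 166/153 (u(t, o) = -332*(-1/306) = 166/153)
u(-358, -354)/(((-351360 + I(444, 290))/(456874 - 296409))) = 166/(153*(((-351360 - 5*290)/(456874 - 296409)))) = 166/(153*(((-351360 - 1450)/160465))) = 166/(153*((-352810*1/160465))) = 166/(153*(-70562/32093)) = (166/153)*(-32093/70562) = -2663719/5397993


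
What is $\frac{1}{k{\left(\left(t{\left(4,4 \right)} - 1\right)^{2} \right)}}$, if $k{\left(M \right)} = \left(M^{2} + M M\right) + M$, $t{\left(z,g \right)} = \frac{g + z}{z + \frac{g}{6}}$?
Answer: $\frac{2401}{2475} \approx 0.9701$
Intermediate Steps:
$t{\left(z,g \right)} = \frac{g + z}{z + \frac{g}{6}}$ ($t{\left(z,g \right)} = \frac{g + z}{z + g \frac{1}{6}} = \frac{g + z}{z + \frac{g}{6}}$)
$k{\left(M \right)} = M + 2 M^{2}$ ($k{\left(M \right)} = \left(M^{2} + M^{2}\right) + M = 2 M^{2} + M = M + 2 M^{2}$)
$\frac{1}{k{\left(\left(t{\left(4,4 \right)} - 1\right)^{2} \right)}} = \frac{1}{\left(\frac{6 \left(4 + 4\right)}{4 + 6 \cdot 4} - 1\right)^{2} \left(1 + 2 \left(\frac{6 \left(4 + 4\right)}{4 + 6 \cdot 4} - 1\right)^{2}\right)} = \frac{1}{\left(6 \frac{1}{4 + 24} \cdot 8 - 1\right)^{2} \left(1 + 2 \left(6 \frac{1}{4 + 24} \cdot 8 - 1\right)^{2}\right)} = \frac{1}{\left(6 \cdot \frac{1}{28} \cdot 8 - 1\right)^{2} \left(1 + 2 \left(6 \cdot \frac{1}{28} \cdot 8 - 1\right)^{2}\right)} = \frac{1}{\left(\frac{12}{7} - 1\right)^{2} \left(1 + 2 \left(\frac{12}{7} - 1\right)^{2}\right)} = \frac{1}{\left(\frac{5}{7}\right)^{2} \left(1 + 2 \left(\frac{5}{7}\right)^{2}\right)} = \frac{1}{\frac{25}{49} \left(1 + 2 \cdot \frac{25}{49}\right)} = \frac{1}{\frac{25}{49} \left(1 + \frac{50}{49}\right)} = \frac{1}{\frac{25}{49} \cdot \frac{99}{49}} = \frac{1}{\frac{2475}{2401}} = \frac{2401}{2475}$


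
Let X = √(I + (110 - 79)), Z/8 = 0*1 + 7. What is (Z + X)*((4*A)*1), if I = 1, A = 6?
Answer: 1344 + 96*√2 ≈ 1479.8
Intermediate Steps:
Z = 56 (Z = 8*(0*1 + 7) = 8*(0 + 7) = 8*7 = 56)
X = 4*√2 (X = √(1 + (110 - 79)) = √(1 + 31) = √32 = 4*√2 ≈ 5.6569)
(Z + X)*((4*A)*1) = (56 + 4*√2)*((4*6)*1) = (56 + 4*√2)*(24*1) = (56 + 4*√2)*24 = 1344 + 96*√2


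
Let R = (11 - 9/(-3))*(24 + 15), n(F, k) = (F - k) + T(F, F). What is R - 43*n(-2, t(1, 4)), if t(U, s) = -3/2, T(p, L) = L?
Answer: 1307/2 ≈ 653.50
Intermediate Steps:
t(U, s) = -3/2 (t(U, s) = -3*½ = -3/2)
n(F, k) = -k + 2*F (n(F, k) = (F - k) + F = -k + 2*F)
R = 546 (R = (11 - 9*(-⅓))*39 = (11 + 3)*39 = 14*39 = 546)
R - 43*n(-2, t(1, 4)) = 546 - 43*(-1*(-3/2) + 2*(-2)) = 546 - 43*(3/2 - 4) = 546 - 43*(-5/2) = 546 + 215/2 = 1307/2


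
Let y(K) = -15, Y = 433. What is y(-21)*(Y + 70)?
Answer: -7545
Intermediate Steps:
y(-21)*(Y + 70) = -15*(433 + 70) = -15*503 = -7545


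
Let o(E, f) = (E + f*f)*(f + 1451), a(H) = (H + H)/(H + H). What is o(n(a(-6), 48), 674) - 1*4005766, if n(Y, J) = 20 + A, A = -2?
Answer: 961368984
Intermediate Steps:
a(H) = 1 (a(H) = (2*H)/((2*H)) = (2*H)*(1/(2*H)) = 1)
n(Y, J) = 18 (n(Y, J) = 20 - 2 = 18)
o(E, f) = (1451 + f)*(E + f**2) (o(E, f) = (E + f**2)*(1451 + f) = (1451 + f)*(E + f**2))
o(n(a(-6), 48), 674) - 1*4005766 = (674**3 + 1451*18 + 1451*674**2 + 18*674) - 1*4005766 = (306182024 + 26118 + 1451*454276 + 12132) - 4005766 = (306182024 + 26118 + 659154476 + 12132) - 4005766 = 965374750 - 4005766 = 961368984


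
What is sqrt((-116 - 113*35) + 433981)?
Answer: sqrt(429910) ≈ 655.67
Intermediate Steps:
sqrt((-116 - 113*35) + 433981) = sqrt((-116 - 3955) + 433981) = sqrt(-4071 + 433981) = sqrt(429910)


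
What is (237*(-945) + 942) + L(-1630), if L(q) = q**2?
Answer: 2433877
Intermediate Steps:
(237*(-945) + 942) + L(-1630) = (237*(-945) + 942) + (-1630)**2 = (-223965 + 942) + 2656900 = -223023 + 2656900 = 2433877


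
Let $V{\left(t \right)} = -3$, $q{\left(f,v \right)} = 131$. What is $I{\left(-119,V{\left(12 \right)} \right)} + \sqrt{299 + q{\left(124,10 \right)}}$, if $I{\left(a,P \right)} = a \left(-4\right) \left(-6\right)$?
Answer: $-2856 + \sqrt{430} \approx -2835.3$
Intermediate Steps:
$I{\left(a,P \right)} = 24 a$ ($I{\left(a,P \right)} = - 4 a \left(-6\right) = 24 a$)
$I{\left(-119,V{\left(12 \right)} \right)} + \sqrt{299 + q{\left(124,10 \right)}} = 24 \left(-119\right) + \sqrt{299 + 131} = -2856 + \sqrt{430}$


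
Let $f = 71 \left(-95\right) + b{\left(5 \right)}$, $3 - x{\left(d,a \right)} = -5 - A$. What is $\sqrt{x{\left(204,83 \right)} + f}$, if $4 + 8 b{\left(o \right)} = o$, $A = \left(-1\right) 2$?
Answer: $\frac{13 i \sqrt{638}}{4} \approx 82.091 i$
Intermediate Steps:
$A = -2$
$b{\left(o \right)} = - \frac{1}{2} + \frac{o}{8}$
$x{\left(d,a \right)} = 6$ ($x{\left(d,a \right)} = 3 - \left(-5 - -2\right) = 3 - \left(-5 + 2\right) = 3 - -3 = 3 + 3 = 6$)
$f = - \frac{53959}{8}$ ($f = 71 \left(-95\right) + \left(- \frac{1}{2} + \frac{1}{8} \cdot 5\right) = -6745 + \left(- \frac{1}{2} + \frac{5}{8}\right) = -6745 + \frac{1}{8} = - \frac{53959}{8} \approx -6744.9$)
$\sqrt{x{\left(204,83 \right)} + f} = \sqrt{6 - \frac{53959}{8}} = \sqrt{- \frac{53911}{8}} = \frac{13 i \sqrt{638}}{4}$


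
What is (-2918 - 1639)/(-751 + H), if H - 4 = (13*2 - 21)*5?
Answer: 4557/722 ≈ 6.3116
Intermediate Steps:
H = 29 (H = 4 + (13*2 - 21)*5 = 4 + (26 - 21)*5 = 4 + 5*5 = 4 + 25 = 29)
(-2918 - 1639)/(-751 + H) = (-2918 - 1639)/(-751 + 29) = -4557/(-722) = -4557*(-1/722) = 4557/722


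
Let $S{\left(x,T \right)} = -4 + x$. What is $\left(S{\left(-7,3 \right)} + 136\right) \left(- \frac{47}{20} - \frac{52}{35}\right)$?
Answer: $- \frac{13425}{28} \approx -479.46$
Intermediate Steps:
$\left(S{\left(-7,3 \right)} + 136\right) \left(- \frac{47}{20} - \frac{52}{35}\right) = \left(\left(-4 - 7\right) + 136\right) \left(- \frac{47}{20} - \frac{52}{35}\right) = \left(-11 + 136\right) \left(\left(-47\right) \frac{1}{20} - \frac{52}{35}\right) = 125 \left(- \frac{47}{20} - \frac{52}{35}\right) = 125 \left(- \frac{537}{140}\right) = - \frac{13425}{28}$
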